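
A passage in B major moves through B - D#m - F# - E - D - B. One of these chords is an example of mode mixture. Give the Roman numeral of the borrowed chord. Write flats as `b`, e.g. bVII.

B major has the diatonic set B, C#m, D#m, E, F#, G#m, A#dim. B, D#m, F# and E all belong to that set. But D (D–F#–A) is foreign: the diatonic iii on degree 3 is D#m, whereas D comes from B minor. It is labeled bIII.

bIII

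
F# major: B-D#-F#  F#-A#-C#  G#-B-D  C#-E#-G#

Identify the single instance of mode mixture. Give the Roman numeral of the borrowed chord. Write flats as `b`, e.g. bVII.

F# major has the diatonic set F#, G#m, A#m, B, C#, D#m, E#dim. B–D#–F# = B, F#–A#–C# = F# and C#–E#–G# = C# are all diatonic. But G#–B–D is foreign: the diatonic ii on degree 2 is G#m, whereas G#dim comes from F# minor. It is labeled ii°.

ii°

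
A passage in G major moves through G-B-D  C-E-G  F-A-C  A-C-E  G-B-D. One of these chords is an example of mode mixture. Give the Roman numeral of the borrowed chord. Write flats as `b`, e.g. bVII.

bVII

The diatonic triads in G major are G, Am, Bm, C, D, Em, F#dim. Of the given chords, G–B–D = G, C–E–G = C and A–C–E = Am are diatonic. But F–A–C is foreign: the diatonic vii° on degree 7 is F#dim, whereas F comes from G minor. It is labeled bVII.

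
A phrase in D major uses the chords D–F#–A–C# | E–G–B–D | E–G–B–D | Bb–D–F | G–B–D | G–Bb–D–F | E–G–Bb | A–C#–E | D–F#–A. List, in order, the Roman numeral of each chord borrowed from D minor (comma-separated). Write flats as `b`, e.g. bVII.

The diatonic triads in D major are D, Em, F#m, G, A, Bm, C#dim. Of the given chords, D–F#–A–C# = Dmaj7, E–G–B–D = Em7, G–B–D = G, A–C#–E = A and D–F#–A = D are diatonic. Bb–D–F is not: scale degree 6 in D major carries Bm (vi). In D minor the chord on that degree is Bb, so here it functions as bVI, borrowed from the parallel minor. G–Bb–D–F is not: scale degree 4 in D major carries G (IV). In D minor the chord on that degree is Gm7, so here it functions as iv7, borrowed from the parallel minor. E–G–Bb is not: scale degree 2 in D major carries Em (ii). In D minor the chord on that degree is Edim, so here it functions as ii°, borrowed from the parallel minor.

bVI, iv7, ii°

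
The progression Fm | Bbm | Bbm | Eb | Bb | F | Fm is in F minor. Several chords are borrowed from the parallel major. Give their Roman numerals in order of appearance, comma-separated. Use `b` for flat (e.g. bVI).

IV, I

F minor has the diatonic set Fm, Gdim, Ab, Bbm, C, Db, Eb (with V from harmonic minor). Of the given chords, Fm, Bbm and Eb are diatonic. Bb (Bb–D–F) is not: scale degree 4 in F minor carries Bbm (iv). In F major the chord on that degree is Bb, so here it functions as IV, borrowed from the parallel major. But F (F–A–C) is foreign: the diatonic i on degree 1 is Fm, whereas F comes from F major. It is labeled I.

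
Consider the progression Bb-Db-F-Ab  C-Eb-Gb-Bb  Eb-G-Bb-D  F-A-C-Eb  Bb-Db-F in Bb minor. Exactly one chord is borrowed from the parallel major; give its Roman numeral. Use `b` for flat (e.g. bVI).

IVmaj7

In Bb minor (with V from harmonic minor) the diatonic chords are Bbm, Cdim, Db, Ebm, F, Gb, Ab. Bb–Db–F–Ab = Bbm7, C–Eb–Gb–Bb = Cm7b5, F–A–C–Eb = F7 and Bb–Db–F = Bbm are all diatonic. But Eb–G–Bb–D is foreign: the diatonic iv on degree 4 is Ebm, whereas Ebmaj7 comes from Bb major. It is labeled IVmaj7.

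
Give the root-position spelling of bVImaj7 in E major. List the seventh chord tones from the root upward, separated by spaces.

The root of bVImaj7 is the lowered 6th degree: C# becomes C. Stacking thirds in E minor on C gives C–E–G–B.

C E G B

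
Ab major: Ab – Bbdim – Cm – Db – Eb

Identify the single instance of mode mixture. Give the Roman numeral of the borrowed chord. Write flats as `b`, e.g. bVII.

ii°

Ab major has the diatonic set Ab, Bbm, Cm, Db, Eb, Fm, Gdim. Ab, Cm, Db and Eb all belong to that set. Bbdim (Bb–Db–Fb) doesn't fit — on degree 2 Ab major would have Bbm (ii). Bbdim is the degree-2 chord of Ab minor, so it is the borrowed ii°.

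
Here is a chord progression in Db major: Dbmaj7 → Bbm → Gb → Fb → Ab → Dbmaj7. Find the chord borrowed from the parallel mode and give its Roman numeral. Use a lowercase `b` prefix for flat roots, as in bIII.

bIII

In Db major the diatonic chords are Db, Ebm, Fm, Gb, Ab, Bbm, Cdim. Dbmaj7, Bbm, Gb and Ab all belong to that set. Fb (Fb–Ab–Cb) doesn't fit — on degree 3 Db major would have Fm (iii). Fb is the degree-3 chord of Db minor, so it is the borrowed bIII.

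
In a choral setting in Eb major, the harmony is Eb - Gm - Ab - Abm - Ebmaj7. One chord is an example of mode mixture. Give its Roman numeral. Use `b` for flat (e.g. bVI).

iv

The diatonic triads in Eb major are Eb, Fm, Gm, Ab, Bb, Cm, Ddim. Eb, Gm, Ab and Ebmaj7 all belong to that set. Abm (Ab–Cb–Eb) doesn't fit — on degree 4 Eb major would have Ab (IV). Abm is the degree-4 chord of Eb minor, so it is the borrowed iv.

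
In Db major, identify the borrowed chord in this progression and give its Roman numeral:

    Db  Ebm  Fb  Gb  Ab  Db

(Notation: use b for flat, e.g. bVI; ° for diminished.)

bIII

The diatonic triads in Db major are Db, Ebm, Fm, Gb, Ab, Bbm, Cdim. Of the given chords, Db, Ebm, Gb and Ab are diatonic. Fb (Fb–Ab–Cb) is not: scale degree 3 in Db major carries Fm (iii). In Db minor the chord on that degree is Fb, so here it functions as bIII, borrowed from the parallel minor.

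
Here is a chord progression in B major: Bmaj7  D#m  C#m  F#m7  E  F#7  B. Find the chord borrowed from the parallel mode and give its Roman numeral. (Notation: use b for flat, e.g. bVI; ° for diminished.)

B major has the diatonic set B, C#m, D#m, E, F#, G#m, A#dim. Bmaj7, D#m, C#m, E, F#7 and B are all diatonic. But F#m7 (F#–A–C#–E) is foreign: the diatonic V on degree 5 is F#, whereas F#m7 comes from B minor. It is labeled v7.

v7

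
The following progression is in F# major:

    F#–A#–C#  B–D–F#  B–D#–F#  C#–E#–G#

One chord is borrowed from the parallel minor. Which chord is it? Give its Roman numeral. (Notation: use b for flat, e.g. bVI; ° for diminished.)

iv

In F# major the diatonic chords are F#, G#m, A#m, B, C#, D#m, E#dim. F#–A#–C# = F#, B–D#–F# = B and C#–E#–G# = C# are all diatonic. B–D–F# is not: scale degree 4 in F# major carries B (IV). In F# minor the chord on that degree is Bm, so here it functions as iv, borrowed from the parallel minor.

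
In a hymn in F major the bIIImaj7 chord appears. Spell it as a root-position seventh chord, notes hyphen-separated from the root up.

Scale degree 3 in F major is A. bIIImaj7 uses the lowered form, Ab, taken from F minor. Stacking thirds in F minor on Ab gives Ab–C–Eb–G.

Ab-C-Eb-G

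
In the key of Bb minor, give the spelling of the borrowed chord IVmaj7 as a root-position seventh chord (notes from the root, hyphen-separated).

Eb-G-Bb-D

IVmaj7 is built on scale degree 4, which is Eb in both Bb minor and its parallel. In Bb major the chord on Eb is Eb–G–Bb–D.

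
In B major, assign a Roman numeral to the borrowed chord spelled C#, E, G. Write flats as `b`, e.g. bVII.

ii°

The root C# is the diatonic 2nd degree of B major; the borrowing shows in the chord quality. Diatonically B major has C#m (ii) on that degree; C#–E–G is instead the diminished chord native to B minor, so it takes the label ii°.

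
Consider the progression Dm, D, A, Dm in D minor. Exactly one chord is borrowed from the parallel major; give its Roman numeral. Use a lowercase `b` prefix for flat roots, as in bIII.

The diatonic triads in D minor (with V from harmonic minor) are Dm, Edim, F, Gm, A, Bb, C. Of the given chords, Dm and A are diatonic. But D (D–F#–A) is foreign: the diatonic i on degree 1 is Dm, whereas D comes from D major. It is labeled I.

I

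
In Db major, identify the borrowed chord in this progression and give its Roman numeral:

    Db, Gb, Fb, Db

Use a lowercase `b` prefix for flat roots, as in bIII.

bIII

Db major has the diatonic set Db, Ebm, Fm, Gb, Ab, Bbm, Cdim. Of the given chords, Db and Gb are diatonic. Fb (Fb–Ab–Cb) doesn't fit — on degree 3 Db major would have Fm (iii). Fb is the degree-3 chord of Db minor, so it is the borrowed bIII.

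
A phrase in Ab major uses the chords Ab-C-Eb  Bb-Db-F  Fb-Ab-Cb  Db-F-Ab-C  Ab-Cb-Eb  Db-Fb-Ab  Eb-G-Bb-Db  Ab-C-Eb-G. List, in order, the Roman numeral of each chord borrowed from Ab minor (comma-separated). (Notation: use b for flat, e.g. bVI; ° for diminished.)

bVI, i, iv

In Ab major the diatonic chords are Ab, Bbm, Cm, Db, Eb, Fm, Gdim. Ab–C–Eb = Ab, Bb–Db–F = Bbm, Db–F–Ab–C = Dbmaj7, Eb–G–Bb–Db = Eb7 and Ab–C–Eb–G = Abmaj7 are all diatonic. But Fb–Ab–Cb is foreign: the diatonic vi on degree 6 is Fm, whereas Fb comes from Ab minor. It is labeled bVI. Ab–Cb–Eb is not: scale degree 1 in Ab major carries Ab (I). In Ab minor the chord on that degree is Abm, so here it functions as i, borrowed from the parallel minor. Db–Fb–Ab doesn't fit — on degree 4 Ab major would have Db (IV). Dbm is the degree-4 chord of Ab minor, so it is the borrowed iv.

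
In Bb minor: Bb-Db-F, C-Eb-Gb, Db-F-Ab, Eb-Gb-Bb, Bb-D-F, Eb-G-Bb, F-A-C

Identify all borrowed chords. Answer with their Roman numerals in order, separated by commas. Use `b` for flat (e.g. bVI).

The diatonic triads in Bb minor (with V from harmonic minor) are Bbm, Cdim, Db, Ebm, F, Gb, Ab. Bb–Db–F = Bbm, C–Eb–Gb = Cdim, Db–F–Ab = Db, Eb–Gb–Bb = Ebm and F–A–C = F are all diatonic. Bb–D–F doesn't fit — on degree 1 Bb minor would have Bbm (i). Bb is the degree-1 chord of Bb major, so it is the borrowed I. Eb–G–Bb is not: scale degree 4 in Bb minor carries Ebm (iv). In Bb major the chord on that degree is Eb, so here it functions as IV, borrowed from the parallel major.

I, IV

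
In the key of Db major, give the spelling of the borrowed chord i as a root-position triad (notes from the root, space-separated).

Db Fb Ab

The root, Db, is scale degree 1 — the same note in Db major and Db minor; only the chord quality changes. Building the minor chord from the parallel minor on Db: Db–Fb–Ab.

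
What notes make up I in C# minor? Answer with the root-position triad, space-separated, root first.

I is built on scale degree 1, which is C# in both C# minor and its parallel. Building the major chord from the parallel major on C#: C#–E#–G#.

C# E# G#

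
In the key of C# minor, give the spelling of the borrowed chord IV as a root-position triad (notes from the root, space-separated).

F# A# C#

The root, F#, is scale degree 4 — the same note in C# minor and C# major; only the chord quality changes. In C# major the chord on F# is F#–A#–C#.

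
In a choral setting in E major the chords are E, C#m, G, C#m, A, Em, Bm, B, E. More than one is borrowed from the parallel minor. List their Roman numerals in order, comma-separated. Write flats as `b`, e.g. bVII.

bIII, i, v

The diatonic triads in E major are E, F#m, G#m, A, B, C#m, D#dim. E, C#m, A and B all belong to that set. G (G–B–D) is not: scale degree 3 in E major carries G#m (iii). In E minor the chord on that degree is G, so here it functions as bIII, borrowed from the parallel minor. Em (E–G–B) doesn't fit — on degree 1 E major would have E (I). Em is the degree-1 chord of E minor, so it is the borrowed i. But Bm (B–D–F#) is foreign: the diatonic V on degree 5 is B, whereas Bm comes from E minor. It is labeled v.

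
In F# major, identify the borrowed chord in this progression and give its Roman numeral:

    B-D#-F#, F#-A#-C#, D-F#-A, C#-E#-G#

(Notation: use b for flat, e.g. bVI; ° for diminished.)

The diatonic triads in F# major are F#, G#m, A#m, B, C#, D#m, E#dim. B–D#–F# = B, F#–A#–C# = F# and C#–E#–G# = C# are all diatonic. D–F#–A is not: scale degree 6 in F# major carries D#m (vi). In F# minor the chord on that degree is D, so here it functions as bVI, borrowed from the parallel minor.

bVI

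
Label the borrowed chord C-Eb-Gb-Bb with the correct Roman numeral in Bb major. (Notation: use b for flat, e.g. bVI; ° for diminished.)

iiø7

C is scale degree 2 in Bb major. Diatonically Bb major has Cm (ii) on that degree; C–Eb–Gb–Bb is instead the half-diminished-seventh chord native to Bb minor, so it takes the label iiø7.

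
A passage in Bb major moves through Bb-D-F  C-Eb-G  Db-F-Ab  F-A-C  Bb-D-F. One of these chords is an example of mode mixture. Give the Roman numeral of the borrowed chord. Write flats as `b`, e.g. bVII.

Bb major has the diatonic set Bb, Cm, Dm, Eb, F, Gm, Adim. Of the given chords, Bb–D–F = Bb, C–Eb–G = Cm and F–A–C = F are diatonic. Db–F–Ab is not: scale degree 3 in Bb major carries Dm (iii). In Bb minor the chord on that degree is Db, so here it functions as bIII, borrowed from the parallel minor.

bIII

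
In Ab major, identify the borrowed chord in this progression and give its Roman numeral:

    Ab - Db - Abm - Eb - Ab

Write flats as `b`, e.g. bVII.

i

In Ab major the diatonic chords are Ab, Bbm, Cm, Db, Eb, Fm, Gdim. Of the given chords, Ab, Db and Eb are diatonic. But Abm (Ab–Cb–Eb) is foreign: the diatonic I on degree 1 is Ab, whereas Abm comes from Ab minor. It is labeled i.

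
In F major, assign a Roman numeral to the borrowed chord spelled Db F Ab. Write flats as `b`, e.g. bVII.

bVI

The root Db is the lowered 6th scale degree — diatonically F major has D there. Diatonically F major has Dm (vi) on that degree; Db–F–Ab is instead the major chord native to F minor, so it takes the label bVI.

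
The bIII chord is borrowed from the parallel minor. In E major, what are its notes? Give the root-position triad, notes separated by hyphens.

bIII is built on the lowered scale degree 3. In E major degree 3 is G#; lowered it becomes G. Building the major chord from the parallel minor on G: G–B–D.

G-B-D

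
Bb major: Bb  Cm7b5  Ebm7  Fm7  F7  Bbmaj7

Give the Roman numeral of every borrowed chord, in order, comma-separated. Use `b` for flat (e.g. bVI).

In Bb major the diatonic chords are Bb, Cm, Dm, Eb, F, Gm, Adim. Of the given chords, Bb, F7 and Bbmaj7 are diatonic. Cm7b5 (C–Eb–Gb–Bb) doesn't fit — on degree 2 Bb major would have Cm (ii). Cm7b5 is the degree-2 chord of Bb minor, so it is the borrowed iiø7. Ebm7 (Eb–Gb–Bb–Db) is not: scale degree 4 in Bb major carries Eb (IV). In Bb minor the chord on that degree is Ebm7, so here it functions as iv7, borrowed from the parallel minor. Fm7 (F–Ab–C–Eb) doesn't fit — on degree 5 Bb major would have F (V). Fm7 is the degree-5 chord of Bb minor, so it is the borrowed v7.

iiø7, iv7, v7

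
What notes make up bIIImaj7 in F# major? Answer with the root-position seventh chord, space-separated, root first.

The root of bIIImaj7 is the lowered 3rd degree: A# becomes A. Building the major-seventh chord from the parallel minor on A: A–C#–E–G#.

A C# E G#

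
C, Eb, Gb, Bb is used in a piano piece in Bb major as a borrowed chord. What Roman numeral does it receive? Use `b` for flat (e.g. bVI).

iiø7

The root C is the diatonic 2nd degree of Bb major; the borrowing shows in the chord quality. Diatonically Bb major has Cm (ii) on that degree; C–Eb–Gb–Bb is instead the half-diminished-seventh chord native to Bb minor, so it takes the label iiø7.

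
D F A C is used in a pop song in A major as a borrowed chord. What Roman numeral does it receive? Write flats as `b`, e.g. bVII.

The root D is the diatonic 4th degree of A major; the borrowing shows in the chord quality. The diatonic chord on degree 4 would be D (IV), but D–F–A–C is the minor-seventh chord from A minor. As a borrowed chord it is labeled iv7.

iv7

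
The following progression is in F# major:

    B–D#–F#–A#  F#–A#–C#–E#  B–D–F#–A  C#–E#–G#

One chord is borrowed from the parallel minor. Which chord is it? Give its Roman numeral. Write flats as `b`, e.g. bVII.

iv7

F# major has the diatonic set F#, G#m, A#m, B, C#, D#m, E#dim. B–D#–F#–A# = Bmaj7, F#–A#–C#–E# = F#maj7 and C#–E#–G# = C# all belong to that set. B–D–F#–A is not: scale degree 4 in F# major carries B (IV). In F# minor the chord on that degree is Bm7, so here it functions as iv7, borrowed from the parallel minor.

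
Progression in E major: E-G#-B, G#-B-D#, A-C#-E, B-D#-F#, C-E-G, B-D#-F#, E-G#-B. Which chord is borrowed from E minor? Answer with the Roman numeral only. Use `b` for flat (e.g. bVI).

bVI

The diatonic triads in E major are E, F#m, G#m, A, B, C#m, D#dim. Of the given chords, E–G#–B = E, G#–B–D# = G#m, A–C#–E = A and B–D#–F# = B are diatonic. But C–E–G is foreign: the diatonic vi on degree 6 is C#m, whereas C comes from E minor. It is labeled bVI.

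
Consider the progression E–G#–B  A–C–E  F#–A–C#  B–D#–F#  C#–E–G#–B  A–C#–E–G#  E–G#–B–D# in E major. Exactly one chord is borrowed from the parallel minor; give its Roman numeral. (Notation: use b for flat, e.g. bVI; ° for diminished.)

iv

E major has the diatonic set E, F#m, G#m, A, B, C#m, D#dim. Of the given chords, E–G#–B = E, F#–A–C# = F#m, B–D#–F# = B, C#–E–G#–B = C#m7, A–C#–E–G# = Amaj7 and E–G#–B–D# = Emaj7 are diatonic. But A–C–E is foreign: the diatonic IV on degree 4 is A, whereas Am comes from E minor. It is labeled iv.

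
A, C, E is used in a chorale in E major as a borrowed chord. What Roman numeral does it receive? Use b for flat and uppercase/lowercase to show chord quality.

iv

The root A is the diatonic 4th degree of E major; the borrowing shows in the chord quality. A–C–E is a minor chord — the form found in E minor, not the diatonic IV (A). Borrowed into E major it is written iv.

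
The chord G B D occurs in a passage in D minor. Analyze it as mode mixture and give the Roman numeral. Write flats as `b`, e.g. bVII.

IV

The root G is the diatonic 4th degree of D minor; the borrowing shows in the chord quality. G–B–D is a major chord — the form found in D major, not the diatonic iv (Gm). Borrowed into D minor it is written IV.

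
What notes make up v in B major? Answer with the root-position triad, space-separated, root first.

v is built on scale degree 5, which is F# in both B major and its parallel. Stacking thirds in B minor on F# gives F#–A–C#.

F# A C#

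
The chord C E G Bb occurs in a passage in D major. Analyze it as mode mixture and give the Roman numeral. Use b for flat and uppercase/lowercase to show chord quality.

bVII7

The root C is the lowered 7th scale degree — diatonically D major has C# there. C–E–G–Bb is a dominant-seventh chord — the form found in D minor, not the diatonic vii° (C#dim). Borrowed into D major it is written bVII7.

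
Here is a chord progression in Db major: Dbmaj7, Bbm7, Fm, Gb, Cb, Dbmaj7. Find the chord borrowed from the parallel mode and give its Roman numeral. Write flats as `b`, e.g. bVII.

The diatonic triads in Db major are Db, Ebm, Fm, Gb, Ab, Bbm, Cdim. Dbmaj7, Bbm7, Fm and Gb are all diatonic. Cb (Cb–Eb–Gb) doesn't fit — on degree 7 Db major would have Cdim (vii°). Cb is the degree-7 chord of Db minor, so it is the borrowed bVII.

bVII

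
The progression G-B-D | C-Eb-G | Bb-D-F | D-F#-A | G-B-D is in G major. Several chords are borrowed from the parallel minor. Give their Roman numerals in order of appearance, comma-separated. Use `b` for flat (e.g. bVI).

iv, bIII

The diatonic triads in G major are G, Am, Bm, C, D, Em, F#dim. G–B–D = G and D–F#–A = D are both diatonic. C–Eb–G is not: scale degree 4 in G major carries C (IV). In G minor the chord on that degree is Cm, so here it functions as iv, borrowed from the parallel minor. Bb–D–F doesn't fit — on degree 3 G major would have Bm (iii). Bb is the degree-3 chord of G minor, so it is the borrowed bIII.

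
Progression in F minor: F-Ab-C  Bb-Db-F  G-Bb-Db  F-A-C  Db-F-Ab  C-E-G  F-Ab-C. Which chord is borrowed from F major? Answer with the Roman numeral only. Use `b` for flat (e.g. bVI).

F minor has the diatonic set Fm, Gdim, Ab, Bbm, C, Db, Eb (with V from harmonic minor). Of the given chords, F–Ab–C = Fm, Bb–Db–F = Bbm, G–Bb–Db = Gdim, Db–F–Ab = Db and C–E–G = C are diatonic. F–A–C is not: scale degree 1 in F minor carries Fm (i). In F major the chord on that degree is F, so here it functions as I, borrowed from the parallel major.

I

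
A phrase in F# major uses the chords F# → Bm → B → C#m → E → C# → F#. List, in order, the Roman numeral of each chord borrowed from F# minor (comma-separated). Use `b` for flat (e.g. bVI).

iv, v, bVII

The diatonic triads in F# major are F#, G#m, A#m, B, C#, D#m, E#dim. F#, B and C# all belong to that set. But Bm (B–D–F#) is foreign: the diatonic IV on degree 4 is B, whereas Bm comes from F# minor. It is labeled iv. C#m (C#–E–G#) doesn't fit — on degree 5 F# major would have C# (V). C#m is the degree-5 chord of F# minor, so it is the borrowed v. But E (E–G#–B) is foreign: the diatonic vii° on degree 7 is E#dim, whereas E comes from F# minor. It is labeled bVII.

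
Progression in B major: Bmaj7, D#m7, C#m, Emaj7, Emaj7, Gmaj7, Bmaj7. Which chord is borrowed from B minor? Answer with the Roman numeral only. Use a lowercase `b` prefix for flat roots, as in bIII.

In B major the diatonic chords are B, C#m, D#m, E, F#, G#m, A#dim. Bmaj7, D#m7, C#m and Emaj7 all belong to that set. Gmaj7 (G–B–D–F#) doesn't fit — on degree 6 B major would have G#m (vi). Gmaj7 is the degree-6 chord of B minor, so it is the borrowed bVImaj7.

bVImaj7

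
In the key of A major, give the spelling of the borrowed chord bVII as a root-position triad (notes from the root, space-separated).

bVII is built on the lowered scale degree 7. In A major degree 7 is G#; lowered it becomes G. Stacking thirds in A minor on G gives G–B–D.

G B D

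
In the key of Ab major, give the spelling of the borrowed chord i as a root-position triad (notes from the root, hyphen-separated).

Ab-Cb-Eb

The root, Ab, is scale degree 1 — the same note in Ab major and Ab minor; only the chord quality changes. Building the minor chord from the parallel minor on Ab: Ab–Cb–Eb.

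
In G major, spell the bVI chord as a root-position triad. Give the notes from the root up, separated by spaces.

bVI is built on the lowered scale degree 6. In G major degree 6 is E; lowered it becomes Eb. Stacking thirds in G minor on Eb gives Eb–G–Bb.

Eb G Bb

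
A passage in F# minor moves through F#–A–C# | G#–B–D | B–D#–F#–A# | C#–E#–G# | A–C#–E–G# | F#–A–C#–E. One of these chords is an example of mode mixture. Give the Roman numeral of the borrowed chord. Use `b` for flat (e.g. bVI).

IVmaj7

The diatonic triads in F# minor (with V from harmonic minor) are F#m, G#dim, A, Bm, C#, D, E. Of the given chords, F#–A–C# = F#m, G#–B–D = G#dim, C#–E#–G# = C#, A–C#–E–G# = Amaj7 and F#–A–C#–E = F#m7 are diatonic. B–D#–F#–A# is not: scale degree 4 in F# minor carries Bm (iv). In F# major the chord on that degree is Bmaj7, so here it functions as IVmaj7, borrowed from the parallel major.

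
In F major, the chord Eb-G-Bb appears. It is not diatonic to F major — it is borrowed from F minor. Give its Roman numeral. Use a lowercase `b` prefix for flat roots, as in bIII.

bVII

In F major scale degree 7 is E; Eb is its lowered form, from F minor. Diatonically F major has Edim (vii°) on that degree; Eb–G–Bb is instead the major chord native to F minor, so it takes the label bVII.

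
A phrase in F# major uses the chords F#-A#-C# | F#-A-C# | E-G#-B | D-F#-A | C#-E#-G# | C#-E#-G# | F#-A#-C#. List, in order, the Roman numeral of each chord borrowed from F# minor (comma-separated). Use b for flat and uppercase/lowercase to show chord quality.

In F# major the diatonic chords are F#, G#m, A#m, B, C#, D#m, E#dim. F#–A#–C# = F# and C#–E#–G# = C# both belong to that set. F#–A–C# is not: scale degree 1 in F# major carries F# (I). In F# minor the chord on that degree is F#m, so here it functions as i, borrowed from the parallel minor. But E–G#–B is foreign: the diatonic vii° on degree 7 is E#dim, whereas E comes from F# minor. It is labeled bVII. D–F#–A doesn't fit — on degree 6 F# major would have D#m (vi). D is the degree-6 chord of F# minor, so it is the borrowed bVI.

i, bVII, bVI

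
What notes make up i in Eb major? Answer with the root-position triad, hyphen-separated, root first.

The root, Eb, is scale degree 1 — the same note in Eb major and Eb minor; only the chord quality changes. In Eb minor the chord on Eb is Eb–Gb–Bb.

Eb-Gb-Bb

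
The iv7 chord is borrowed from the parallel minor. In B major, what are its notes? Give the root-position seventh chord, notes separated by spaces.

E G B D

The root, E, is scale degree 4 — the same note in B major and B minor; only the chord quality changes. Building the minor-seventh chord from the parallel minor on E: E–G–B–D.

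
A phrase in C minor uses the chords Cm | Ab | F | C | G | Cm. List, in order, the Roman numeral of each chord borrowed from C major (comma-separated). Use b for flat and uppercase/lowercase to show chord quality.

IV, I

C minor has the diatonic set Cm, Ddim, Eb, Fm, G, Ab, Bb (with V from harmonic minor). Cm, Ab and G are all diatonic. F (F–A–C) doesn't fit — on degree 4 C minor would have Fm (iv). F is the degree-4 chord of C major, so it is the borrowed IV. C (C–E–G) is not: scale degree 1 in C minor carries Cm (i). In C major the chord on that degree is C, so here it functions as I, borrowed from the parallel major.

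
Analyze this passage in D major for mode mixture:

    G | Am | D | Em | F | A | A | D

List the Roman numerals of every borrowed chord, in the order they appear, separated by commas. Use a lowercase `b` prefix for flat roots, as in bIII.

v, bIII

In D major the diatonic chords are D, Em, F#m, G, A, Bm, C#dim. G, D, Em and A all belong to that set. But Am (A–C–E) is foreign: the diatonic V on degree 5 is A, whereas Am comes from D minor. It is labeled v. F (F–A–C) is not: scale degree 3 in D major carries F#m (iii). In D minor the chord on that degree is F, so here it functions as bIII, borrowed from the parallel minor.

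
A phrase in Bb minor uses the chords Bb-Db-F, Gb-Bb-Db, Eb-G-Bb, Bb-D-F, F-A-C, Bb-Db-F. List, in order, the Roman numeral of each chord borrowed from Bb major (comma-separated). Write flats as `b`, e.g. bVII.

IV, I

Bb minor has the diatonic set Bbm, Cdim, Db, Ebm, F, Gb, Ab (with V from harmonic minor). Of the given chords, Bb–Db–F = Bbm, Gb–Bb–Db = Gb and F–A–C = F are diatonic. Eb–G–Bb doesn't fit — on degree 4 Bb minor would have Ebm (iv). Eb is the degree-4 chord of Bb major, so it is the borrowed IV. Bb–D–F is not: scale degree 1 in Bb minor carries Bbm (i). In Bb major the chord on that degree is Bb, so here it functions as I, borrowed from the parallel major.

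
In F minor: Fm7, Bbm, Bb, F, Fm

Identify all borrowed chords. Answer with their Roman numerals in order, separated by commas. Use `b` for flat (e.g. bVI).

IV, I

In F minor (with V from harmonic minor) the diatonic chords are Fm, Gdim, Ab, Bbm, C, Db, Eb. Of the given chords, Fm7, Bbm and Fm are diatonic. But Bb (Bb–D–F) is foreign: the diatonic iv on degree 4 is Bbm, whereas Bb comes from F major. It is labeled IV. But F (F–A–C) is foreign: the diatonic i on degree 1 is Fm, whereas F comes from F major. It is labeled I.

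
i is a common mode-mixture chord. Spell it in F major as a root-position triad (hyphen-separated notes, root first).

F-Ab-C

i is built on scale degree 1, which is F in both F major and its parallel. Stacking thirds in F minor on F gives F–Ab–C.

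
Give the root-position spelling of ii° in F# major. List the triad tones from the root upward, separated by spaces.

G# B D

ii° is built on scale degree 2, which is G# in both F# major and its parallel. In F# minor the chord on G# is G#–B–D.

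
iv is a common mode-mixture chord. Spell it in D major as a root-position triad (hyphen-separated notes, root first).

The root, G, is scale degree 4 — the same note in D major and D minor; only the chord quality changes. Stacking thirds in D minor on G gives G–Bb–D.

G-Bb-D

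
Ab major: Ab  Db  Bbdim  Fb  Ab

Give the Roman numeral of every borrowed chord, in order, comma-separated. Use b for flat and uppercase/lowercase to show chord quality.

ii°, bVI

Ab major has the diatonic set Ab, Bbm, Cm, Db, Eb, Fm, Gdim. Ab and Db both belong to that set. Bbdim (Bb–Db–Fb) doesn't fit — on degree 2 Ab major would have Bbm (ii). Bbdim is the degree-2 chord of Ab minor, so it is the borrowed ii°. But Fb (Fb–Ab–Cb) is foreign: the diatonic vi on degree 6 is Fm, whereas Fb comes from Ab minor. It is labeled bVI.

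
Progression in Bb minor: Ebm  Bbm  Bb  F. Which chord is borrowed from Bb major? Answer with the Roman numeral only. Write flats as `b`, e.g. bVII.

In Bb minor (with V from harmonic minor) the diatonic chords are Bbm, Cdim, Db, Ebm, F, Gb, Ab. Ebm, Bbm and F all belong to that set. But Bb (Bb–D–F) is foreign: the diatonic i on degree 1 is Bbm, whereas Bb comes from Bb major. It is labeled I.

I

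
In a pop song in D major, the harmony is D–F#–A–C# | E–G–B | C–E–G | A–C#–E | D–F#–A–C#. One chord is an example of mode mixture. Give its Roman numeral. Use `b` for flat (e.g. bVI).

The diatonic triads in D major are D, Em, F#m, G, A, Bm, C#dim. D–F#–A–C# = Dmaj7, E–G–B = Em and A–C#–E = A are all diatonic. But C–E–G is foreign: the diatonic vii° on degree 7 is C#dim, whereas C comes from D minor. It is labeled bVII.

bVII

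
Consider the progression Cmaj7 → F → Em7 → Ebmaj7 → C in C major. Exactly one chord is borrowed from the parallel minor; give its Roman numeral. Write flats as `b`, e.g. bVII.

bIIImaj7

C major has the diatonic set C, Dm, Em, F, G, Am, Bdim. Cmaj7, F, Em7 and C are all diatonic. But Ebmaj7 (Eb–G–Bb–D) is foreign: the diatonic iii on degree 3 is Em, whereas Ebmaj7 comes from C minor. It is labeled bIIImaj7.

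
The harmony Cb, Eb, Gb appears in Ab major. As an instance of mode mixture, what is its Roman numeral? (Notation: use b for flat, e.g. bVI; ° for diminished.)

In Ab major scale degree 3 is C; Cb is its lowered form, from Ab minor. Diatonically Ab major has Cm (iii) on that degree; Cb–Eb–Gb is instead the major chord native to Ab minor, so it takes the label bIII.

bIII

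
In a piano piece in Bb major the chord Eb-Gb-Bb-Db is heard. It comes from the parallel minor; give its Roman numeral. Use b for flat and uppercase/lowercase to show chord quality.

Eb is scale degree 4 in Bb major. Diatonically Bb major has Eb (IV) on that degree; Eb–Gb–Bb–Db is instead the minor-seventh chord native to Bb minor, so it takes the label iv7.

iv7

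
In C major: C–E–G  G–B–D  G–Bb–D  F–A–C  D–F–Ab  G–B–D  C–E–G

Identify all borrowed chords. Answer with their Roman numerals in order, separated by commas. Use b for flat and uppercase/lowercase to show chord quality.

In C major the diatonic chords are C, Dm, Em, F, G, Am, Bdim. C–E–G = C, G–B–D = G and F–A–C = F all belong to that set. But G–Bb–D is foreign: the diatonic V on degree 5 is G, whereas Gm comes from C minor. It is labeled v. D–F–Ab doesn't fit — on degree 2 C major would have Dm (ii). Ddim is the degree-2 chord of C minor, so it is the borrowed ii°.

v, ii°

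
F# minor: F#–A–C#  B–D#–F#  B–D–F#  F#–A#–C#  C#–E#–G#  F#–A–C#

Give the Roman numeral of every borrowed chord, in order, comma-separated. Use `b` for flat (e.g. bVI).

F# minor has the diatonic set F#m, G#dim, A, Bm, C#, D, E (with V from harmonic minor). F#–A–C# = F#m, B–D–F# = Bm and C#–E#–G# = C# are all diatonic. B–D#–F# is not: scale degree 4 in F# minor carries Bm (iv). In F# major the chord on that degree is B, so here it functions as IV, borrowed from the parallel major. F#–A#–C# is not: scale degree 1 in F# minor carries F#m (i). In F# major the chord on that degree is F#, so here it functions as I, borrowed from the parallel major.

IV, I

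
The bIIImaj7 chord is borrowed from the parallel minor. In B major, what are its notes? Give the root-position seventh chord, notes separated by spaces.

The root of bIIImaj7 is the lowered 3rd degree: D# becomes D. Stacking thirds in B minor on D gives D–F#–A–C#.

D F# A C#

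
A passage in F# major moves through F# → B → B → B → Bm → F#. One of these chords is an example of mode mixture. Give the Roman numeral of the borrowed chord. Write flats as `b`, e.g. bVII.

iv

F# major has the diatonic set F#, G#m, A#m, B, C#, D#m, E#dim. Of the given chords, F# and B are diatonic. Bm (B–D–F#) doesn't fit — on degree 4 F# major would have B (IV). Bm is the degree-4 chord of F# minor, so it is the borrowed iv.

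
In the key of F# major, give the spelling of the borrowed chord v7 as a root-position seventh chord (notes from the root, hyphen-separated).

The root, C#, is scale degree 5 — the same note in F# major and F# minor; only the chord quality changes. Building the minor-seventh chord from the parallel minor on C#: C#–E–G#–B.

C#-E-G#-B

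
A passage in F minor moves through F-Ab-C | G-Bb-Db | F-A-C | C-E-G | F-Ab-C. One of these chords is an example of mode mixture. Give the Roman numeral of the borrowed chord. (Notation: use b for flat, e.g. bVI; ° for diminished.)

F minor has the diatonic set Fm, Gdim, Ab, Bbm, C, Db, Eb (with V from harmonic minor). Of the given chords, F–Ab–C = Fm, G–Bb–Db = Gdim and C–E–G = C are diatonic. F–A–C doesn't fit — on degree 1 F minor would have Fm (i). F is the degree-1 chord of F major, so it is the borrowed I.

I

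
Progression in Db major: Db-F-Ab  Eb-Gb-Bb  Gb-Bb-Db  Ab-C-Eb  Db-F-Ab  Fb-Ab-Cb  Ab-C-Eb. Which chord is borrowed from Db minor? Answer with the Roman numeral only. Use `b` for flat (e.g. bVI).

bIII

Db major has the diatonic set Db, Ebm, Fm, Gb, Ab, Bbm, Cdim. Db–F–Ab = Db, Eb–Gb–Bb = Ebm, Gb–Bb–Db = Gb and Ab–C–Eb = Ab all belong to that set. Fb–Ab–Cb doesn't fit — on degree 3 Db major would have Fm (iii). Fb is the degree-3 chord of Db minor, so it is the borrowed bIII.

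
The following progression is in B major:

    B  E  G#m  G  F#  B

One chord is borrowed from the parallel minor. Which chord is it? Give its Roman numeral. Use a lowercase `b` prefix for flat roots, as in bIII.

The diatonic triads in B major are B, C#m, D#m, E, F#, G#m, A#dim. Of the given chords, B, E, G#m and F# are diatonic. G (G–B–D) is not: scale degree 6 in B major carries G#m (vi). In B minor the chord on that degree is G, so here it functions as bVI, borrowed from the parallel minor.

bVI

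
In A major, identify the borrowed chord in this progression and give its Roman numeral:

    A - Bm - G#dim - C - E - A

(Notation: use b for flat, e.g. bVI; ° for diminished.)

bIII

The diatonic triads in A major are A, Bm, C#m, D, E, F#m, G#dim. A, Bm, G#dim and E are all diatonic. But C (C–E–G) is foreign: the diatonic iii on degree 3 is C#m, whereas C comes from A minor. It is labeled bIII.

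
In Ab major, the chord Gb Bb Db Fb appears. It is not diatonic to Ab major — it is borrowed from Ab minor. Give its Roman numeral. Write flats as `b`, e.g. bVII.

bVII7

The root Gb is the lowered 7th scale degree — diatonically Ab major has G there. Gb–Bb–Db–Fb is a dominant-seventh chord — the form found in Ab minor, not the diatonic vii° (Gdim). Borrowed into Ab major it is written bVII7.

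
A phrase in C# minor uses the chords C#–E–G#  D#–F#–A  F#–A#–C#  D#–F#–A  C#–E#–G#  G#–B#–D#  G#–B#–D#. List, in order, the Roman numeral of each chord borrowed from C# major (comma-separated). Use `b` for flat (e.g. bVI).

IV, I

The diatonic triads in C# minor (with V from harmonic minor) are C#m, D#dim, E, F#m, G#, A, B. Of the given chords, C#–E–G# = C#m, D#–F#–A = D#dim and G#–B#–D# = G# are diatonic. F#–A#–C# is not: scale degree 4 in C# minor carries F#m (iv). In C# major the chord on that degree is F#, so here it functions as IV, borrowed from the parallel major. C#–E#–G# doesn't fit — on degree 1 C# minor would have C#m (i). C# is the degree-1 chord of C# major, so it is the borrowed I.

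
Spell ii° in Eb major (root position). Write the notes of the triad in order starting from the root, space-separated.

ii° is built on scale degree 2, which is F in both Eb major and its parallel. In Eb minor the chord on F is F–Ab–Cb.

F Ab Cb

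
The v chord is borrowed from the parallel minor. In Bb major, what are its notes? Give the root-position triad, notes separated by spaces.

v is built on scale degree 5, which is F in both Bb major and its parallel. Stacking thirds in Bb minor on F gives F–Ab–C.

F Ab C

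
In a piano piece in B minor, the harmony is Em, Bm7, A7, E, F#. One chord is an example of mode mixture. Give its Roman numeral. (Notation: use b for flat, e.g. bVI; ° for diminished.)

IV

In B minor (with V from harmonic minor) the diatonic chords are Bm, C#dim, D, Em, F#, G, A. Of the given chords, Em, Bm7, A7 and F# are diatonic. E (E–G#–B) is not: scale degree 4 in B minor carries Em (iv). In B major the chord on that degree is E, so here it functions as IV, borrowed from the parallel major.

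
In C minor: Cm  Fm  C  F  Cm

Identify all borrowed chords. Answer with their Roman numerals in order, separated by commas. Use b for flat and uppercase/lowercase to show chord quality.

I, IV

C minor has the diatonic set Cm, Ddim, Eb, Fm, G, Ab, Bb (with V from harmonic minor). Cm and Fm both belong to that set. But C (C–E–G) is foreign: the diatonic i on degree 1 is Cm, whereas C comes from C major. It is labeled I. F (F–A–C) doesn't fit — on degree 4 C minor would have Fm (iv). F is the degree-4 chord of C major, so it is the borrowed IV.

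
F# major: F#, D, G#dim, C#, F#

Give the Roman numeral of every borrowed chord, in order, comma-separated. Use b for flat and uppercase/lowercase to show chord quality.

The diatonic triads in F# major are F#, G#m, A#m, B, C#, D#m, E#dim. F# and C# both belong to that set. But D (D–F#–A) is foreign: the diatonic vi on degree 6 is D#m, whereas D comes from F# minor. It is labeled bVI. But G#dim (G#–B–D) is foreign: the diatonic ii on degree 2 is G#m, whereas G#dim comes from F# minor. It is labeled ii°.

bVI, ii°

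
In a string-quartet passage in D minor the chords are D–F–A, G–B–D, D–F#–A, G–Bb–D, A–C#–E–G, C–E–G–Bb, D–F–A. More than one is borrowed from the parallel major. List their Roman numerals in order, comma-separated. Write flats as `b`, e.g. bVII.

IV, I

D minor has the diatonic set Dm, Edim, F, Gm, A, Bb, C (with V from harmonic minor). Of the given chords, D–F–A = Dm, G–Bb–D = Gm, A–C#–E–G = A7 and C–E–G–Bb = C7 are diatonic. G–B–D doesn't fit — on degree 4 D minor would have Gm (iv). G is the degree-4 chord of D major, so it is the borrowed IV. D–F#–A is not: scale degree 1 in D minor carries Dm (i). In D major the chord on that degree is D, so here it functions as I, borrowed from the parallel major.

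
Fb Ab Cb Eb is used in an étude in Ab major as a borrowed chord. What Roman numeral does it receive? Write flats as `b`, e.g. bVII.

bVImaj7

Fb is the lowered form of scale degree 6 in Ab major (the diatonic degree 6 is F). Fb–Ab–Cb–Eb is a major-seventh chord — the form found in Ab minor, not the diatonic vi (Fm). Borrowed into Ab major it is written bVImaj7.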